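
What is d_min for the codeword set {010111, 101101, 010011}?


Comparing all pairs, minimum distance: 1
Can detect 0 errors, correct 0 errors

1


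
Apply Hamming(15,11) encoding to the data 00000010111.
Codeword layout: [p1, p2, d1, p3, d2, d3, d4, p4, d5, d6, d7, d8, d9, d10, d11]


Parity bits: p1=1, p2=1, p3=1, p4=0

110100000010111


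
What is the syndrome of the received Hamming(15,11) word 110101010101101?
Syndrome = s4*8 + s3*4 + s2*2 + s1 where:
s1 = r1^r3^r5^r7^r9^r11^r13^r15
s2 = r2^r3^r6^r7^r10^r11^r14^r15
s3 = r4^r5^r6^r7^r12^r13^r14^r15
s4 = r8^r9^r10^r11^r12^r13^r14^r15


s1=1, s2=0, s3=1, s4=1

Syndrome = 13 (error at position 13)


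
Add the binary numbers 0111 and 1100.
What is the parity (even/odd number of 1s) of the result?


0111 = 7
1100 = 12
Sum = 19 = 10011
1s count = 3

odd parity (3 ones in 10011)


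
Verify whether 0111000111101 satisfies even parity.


Number of 1s: 8

Yes, parity is correct (8 ones)


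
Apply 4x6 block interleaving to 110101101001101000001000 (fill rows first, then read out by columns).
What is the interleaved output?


Matrix:
  110101
  101001
  101000
  001000
Read columns: 111010000111100000001100

111010000111100000001100


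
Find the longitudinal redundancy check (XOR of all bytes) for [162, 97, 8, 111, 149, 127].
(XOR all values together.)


XOR chain: 162 ^ 97 ^ 8 ^ 111 ^ 149 ^ 127 = 78

78


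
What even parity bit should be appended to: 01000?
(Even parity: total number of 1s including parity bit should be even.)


Number of 1s in data: 1
Parity bit: 1

1


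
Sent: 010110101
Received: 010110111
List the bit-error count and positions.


XOR: 000000010

1 error(s) at position(s): 7


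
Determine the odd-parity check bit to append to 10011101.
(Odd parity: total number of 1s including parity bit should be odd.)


Number of 1s in data: 5
Parity bit: 0

0


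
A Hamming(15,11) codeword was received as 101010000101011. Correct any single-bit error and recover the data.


Syndrome = 0: no error detected

Data: 11000101011 (no errors)


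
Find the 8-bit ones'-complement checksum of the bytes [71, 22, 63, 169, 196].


Sum = 521 mod 256 = 9
Complement = 246

246


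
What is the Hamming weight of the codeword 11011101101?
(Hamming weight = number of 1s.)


Counting 1s in 11011101101

8


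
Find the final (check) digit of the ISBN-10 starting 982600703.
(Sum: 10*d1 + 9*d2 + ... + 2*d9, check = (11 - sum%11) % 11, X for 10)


Weighted sum: 254
254 mod 11 = 1

Check digit: X


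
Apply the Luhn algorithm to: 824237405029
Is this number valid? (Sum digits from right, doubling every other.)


Luhn sum = 54
54 mod 10 = 4

Invalid (Luhn sum mod 10 = 4)


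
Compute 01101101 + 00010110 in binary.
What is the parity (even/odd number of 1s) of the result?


01101101 = 109
00010110 = 22
Sum = 131 = 10000011
1s count = 3

odd parity (3 ones in 10000011)


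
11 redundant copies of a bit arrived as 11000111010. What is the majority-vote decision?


Ones: 6 out of 11
Threshold: 6

1 (6/11 voted 1)


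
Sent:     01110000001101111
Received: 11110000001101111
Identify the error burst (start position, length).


XOR: 10000000000000000

Burst at position 0, length 1


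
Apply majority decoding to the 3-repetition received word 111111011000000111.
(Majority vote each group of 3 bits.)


Groups: 111, 111, 011, 000, 000, 111
Majority votes: 111001

111001


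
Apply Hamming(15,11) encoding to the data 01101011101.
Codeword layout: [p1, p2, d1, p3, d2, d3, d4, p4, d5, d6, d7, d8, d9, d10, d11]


Parity bits: p1=1, p2=1, p3=1, p4=1

110111011011101


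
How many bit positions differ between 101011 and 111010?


XOR: 010001
Count of 1s: 2

2


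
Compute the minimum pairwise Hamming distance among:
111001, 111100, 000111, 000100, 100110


Comparing all pairs, minimum distance: 2
Can detect 1 errors, correct 0 errors

2


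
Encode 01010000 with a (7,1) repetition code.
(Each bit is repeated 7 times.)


Each bit -> 7 copies

00000001111111000000011111110000000000000000000000000000


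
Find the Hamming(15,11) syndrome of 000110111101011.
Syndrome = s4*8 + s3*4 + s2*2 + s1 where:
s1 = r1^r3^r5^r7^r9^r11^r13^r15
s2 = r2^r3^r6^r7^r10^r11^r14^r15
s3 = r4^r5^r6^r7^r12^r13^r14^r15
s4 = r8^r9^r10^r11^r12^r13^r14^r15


s1=0, s2=0, s3=0, s4=0

Syndrome = 0 (no error)


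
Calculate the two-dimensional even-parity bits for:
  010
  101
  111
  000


Row parities: 1010
Column parities: 000

Row P: 1010, Col P: 000, Corner: 0


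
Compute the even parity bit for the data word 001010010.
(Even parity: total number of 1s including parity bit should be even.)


Number of 1s in data: 3
Parity bit: 1

1


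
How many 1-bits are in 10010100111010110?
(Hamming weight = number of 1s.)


Counting 1s in 10010100111010110

9


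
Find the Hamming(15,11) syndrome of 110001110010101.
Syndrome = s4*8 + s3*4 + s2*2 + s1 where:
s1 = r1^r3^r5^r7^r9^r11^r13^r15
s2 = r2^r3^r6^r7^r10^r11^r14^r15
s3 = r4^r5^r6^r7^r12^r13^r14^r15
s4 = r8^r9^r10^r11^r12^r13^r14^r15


s1=1, s2=1, s3=0, s4=0

Syndrome = 3 (error at position 3)


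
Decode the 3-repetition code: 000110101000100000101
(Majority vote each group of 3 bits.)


Groups: 000, 110, 101, 000, 100, 000, 101
Majority votes: 0110001

0110001


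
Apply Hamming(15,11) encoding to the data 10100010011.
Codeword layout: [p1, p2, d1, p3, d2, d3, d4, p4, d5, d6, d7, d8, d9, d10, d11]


Parity bits: p1=1, p2=1, p3=1, p4=1

111101010010011


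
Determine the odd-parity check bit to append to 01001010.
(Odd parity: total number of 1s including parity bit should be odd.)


Number of 1s in data: 3
Parity bit: 0

0


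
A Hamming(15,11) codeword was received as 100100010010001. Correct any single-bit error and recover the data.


Syndrome = 9: error at position 9

Data: 00001010001 (corrected bit 9)


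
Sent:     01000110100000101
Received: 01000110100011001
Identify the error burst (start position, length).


XOR: 00000000000011100

Burst at position 12, length 3


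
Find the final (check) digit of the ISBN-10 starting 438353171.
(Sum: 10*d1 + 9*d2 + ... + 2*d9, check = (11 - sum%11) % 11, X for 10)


Weighted sum: 224
224 mod 11 = 4

Check digit: 7


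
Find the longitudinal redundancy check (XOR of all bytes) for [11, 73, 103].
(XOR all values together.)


XOR chain: 11 ^ 73 ^ 103 = 37

37


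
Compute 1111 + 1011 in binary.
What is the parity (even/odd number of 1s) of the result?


1111 = 15
1011 = 11
Sum = 26 = 11010
1s count = 3

odd parity (3 ones in 11010)


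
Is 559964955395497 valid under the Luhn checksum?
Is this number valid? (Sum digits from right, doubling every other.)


Luhn sum = 89
89 mod 10 = 9

Invalid (Luhn sum mod 10 = 9)


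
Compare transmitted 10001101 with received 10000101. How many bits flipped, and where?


XOR: 00001000

1 error(s) at position(s): 4


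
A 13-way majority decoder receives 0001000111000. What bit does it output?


Ones: 4 out of 13
Threshold: 7

0 (4/13 voted 1)


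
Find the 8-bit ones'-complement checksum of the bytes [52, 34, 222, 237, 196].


Sum = 741 mod 256 = 229
Complement = 26

26


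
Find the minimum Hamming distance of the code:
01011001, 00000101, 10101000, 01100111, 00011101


Comparing all pairs, minimum distance: 2
Can detect 1 errors, correct 0 errors

2


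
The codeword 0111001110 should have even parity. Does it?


Number of 1s: 6

Yes, parity is correct (6 ones)


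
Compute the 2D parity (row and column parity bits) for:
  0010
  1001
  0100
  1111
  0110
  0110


Row parities: 101000
Column parities: 0000

Row P: 101000, Col P: 0000, Corner: 0


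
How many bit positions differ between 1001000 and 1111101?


XOR: 0110101
Count of 1s: 4

4


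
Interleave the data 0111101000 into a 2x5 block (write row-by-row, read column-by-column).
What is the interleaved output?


Matrix:
  01111
  01000
Read columns: 0011101010

0011101010


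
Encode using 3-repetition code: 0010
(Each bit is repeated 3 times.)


Each bit -> 3 copies

000000111000


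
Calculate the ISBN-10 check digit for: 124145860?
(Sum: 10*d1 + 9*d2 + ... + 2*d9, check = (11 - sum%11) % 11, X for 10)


Weighted sum: 166
166 mod 11 = 1

Check digit: X


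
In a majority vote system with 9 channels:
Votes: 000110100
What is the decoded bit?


Ones: 3 out of 9
Threshold: 5

0 (3/9 voted 1)


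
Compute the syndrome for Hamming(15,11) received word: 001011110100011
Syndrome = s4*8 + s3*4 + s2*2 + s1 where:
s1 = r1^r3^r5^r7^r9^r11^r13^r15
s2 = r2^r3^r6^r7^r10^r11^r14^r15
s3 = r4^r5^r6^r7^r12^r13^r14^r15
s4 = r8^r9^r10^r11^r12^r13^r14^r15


s1=0, s2=0, s3=1, s4=0

Syndrome = 4 (error at position 4)


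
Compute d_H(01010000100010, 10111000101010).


XOR: 11101000001000
Count of 1s: 5

5


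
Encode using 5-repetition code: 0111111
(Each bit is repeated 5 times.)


Each bit -> 5 copies

00000111111111111111111111111111111


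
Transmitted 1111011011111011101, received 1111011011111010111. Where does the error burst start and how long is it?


XOR: 0000000000000001010

Burst at position 15, length 3


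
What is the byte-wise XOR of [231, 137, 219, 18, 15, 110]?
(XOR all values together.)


XOR chain: 231 ^ 137 ^ 219 ^ 18 ^ 15 ^ 110 = 198

198


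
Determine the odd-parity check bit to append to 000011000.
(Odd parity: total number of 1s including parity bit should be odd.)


Number of 1s in data: 2
Parity bit: 1

1


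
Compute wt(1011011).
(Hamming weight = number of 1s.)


Counting 1s in 1011011

5


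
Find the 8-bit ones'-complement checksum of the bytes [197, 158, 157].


Sum = 512 mod 256 = 0
Complement = 255

255


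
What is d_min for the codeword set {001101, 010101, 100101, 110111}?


Comparing all pairs, minimum distance: 2
Can detect 1 errors, correct 0 errors

2


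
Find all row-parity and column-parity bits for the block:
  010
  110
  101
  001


Row parities: 1001
Column parities: 000

Row P: 1001, Col P: 000, Corner: 0


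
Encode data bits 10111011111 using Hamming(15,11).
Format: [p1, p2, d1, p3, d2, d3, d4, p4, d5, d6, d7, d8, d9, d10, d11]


Parity bits: p1=0, p2=0, p3=0, p4=0

001001101011111


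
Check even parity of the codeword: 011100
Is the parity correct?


Number of 1s: 3

No, parity error (3 ones)


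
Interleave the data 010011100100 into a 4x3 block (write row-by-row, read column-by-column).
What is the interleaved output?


Matrix:
  010
  011
  100
  100
Read columns: 001111000100

001111000100


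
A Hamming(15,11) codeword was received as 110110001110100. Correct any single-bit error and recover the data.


Syndrome = 7: error at position 7

Data: 01011110100 (corrected bit 7)


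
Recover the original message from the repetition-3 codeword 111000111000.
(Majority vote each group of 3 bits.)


Groups: 111, 000, 111, 000
Majority votes: 1010

1010


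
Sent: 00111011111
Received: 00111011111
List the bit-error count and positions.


XOR: 00000000000

0 errors (received matches sent)


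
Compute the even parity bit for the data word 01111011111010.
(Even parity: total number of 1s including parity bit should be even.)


Number of 1s in data: 10
Parity bit: 0

0


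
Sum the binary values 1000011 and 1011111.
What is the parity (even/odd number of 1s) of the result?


1000011 = 67
1011111 = 95
Sum = 162 = 10100010
1s count = 3

odd parity (3 ones in 10100010)


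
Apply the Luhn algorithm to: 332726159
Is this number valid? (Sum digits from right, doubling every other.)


Luhn sum = 32
32 mod 10 = 2

Invalid (Luhn sum mod 10 = 2)


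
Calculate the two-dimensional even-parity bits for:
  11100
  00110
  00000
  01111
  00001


Row parities: 10001
Column parities: 10100

Row P: 10001, Col P: 10100, Corner: 0


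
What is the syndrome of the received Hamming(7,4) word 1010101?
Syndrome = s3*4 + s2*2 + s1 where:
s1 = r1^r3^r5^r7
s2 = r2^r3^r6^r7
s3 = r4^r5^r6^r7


s1=0, s2=0, s3=0

Syndrome = 0 (no error)


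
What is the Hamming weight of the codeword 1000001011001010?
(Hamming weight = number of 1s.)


Counting 1s in 1000001011001010

6


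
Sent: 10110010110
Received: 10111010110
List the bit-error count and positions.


XOR: 00001000000

1 error(s) at position(s): 4


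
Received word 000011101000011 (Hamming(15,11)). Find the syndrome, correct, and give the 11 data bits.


Syndrome = 12: error at position 12

Data: 01111001011 (corrected bit 12)


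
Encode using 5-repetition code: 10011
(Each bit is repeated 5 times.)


Each bit -> 5 copies

1111100000000001111111111


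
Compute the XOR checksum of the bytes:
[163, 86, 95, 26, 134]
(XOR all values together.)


XOR chain: 163 ^ 86 ^ 95 ^ 26 ^ 134 = 54

54


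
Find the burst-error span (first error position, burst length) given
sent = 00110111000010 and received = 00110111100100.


XOR: 00000000100110

Burst at position 8, length 5


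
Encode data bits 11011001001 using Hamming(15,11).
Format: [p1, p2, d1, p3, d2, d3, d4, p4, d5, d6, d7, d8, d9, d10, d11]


Parity bits: p1=1, p2=1, p3=0, p4=1

111010111001001


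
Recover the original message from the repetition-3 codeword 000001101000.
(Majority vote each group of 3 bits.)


Groups: 000, 001, 101, 000
Majority votes: 0010

0010


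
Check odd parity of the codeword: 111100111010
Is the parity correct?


Number of 1s: 8

No, parity error (8 ones)


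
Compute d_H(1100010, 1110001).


XOR: 0010011
Count of 1s: 3

3


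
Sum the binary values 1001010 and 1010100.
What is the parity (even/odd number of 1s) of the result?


1001010 = 74
1010100 = 84
Sum = 158 = 10011110
1s count = 5

odd parity (5 ones in 10011110)


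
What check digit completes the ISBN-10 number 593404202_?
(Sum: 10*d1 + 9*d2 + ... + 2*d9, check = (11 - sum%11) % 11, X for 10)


Weighted sum: 215
215 mod 11 = 6

Check digit: 5


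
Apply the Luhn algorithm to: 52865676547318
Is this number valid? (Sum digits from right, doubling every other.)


Luhn sum = 57
57 mod 10 = 7

Invalid (Luhn sum mod 10 = 7)


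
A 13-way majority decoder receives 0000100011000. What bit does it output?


Ones: 3 out of 13
Threshold: 7

0 (3/13 voted 1)


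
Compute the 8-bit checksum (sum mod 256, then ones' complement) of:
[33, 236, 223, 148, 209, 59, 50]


Sum = 958 mod 256 = 190
Complement = 65

65


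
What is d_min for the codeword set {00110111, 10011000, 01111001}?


Comparing all pairs, minimum distance: 4
Can detect 3 errors, correct 1 errors

4


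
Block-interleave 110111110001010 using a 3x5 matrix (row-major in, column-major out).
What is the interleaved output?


Matrix:
  11011
  11100
  01010
Read columns: 110111010101100

110111010101100


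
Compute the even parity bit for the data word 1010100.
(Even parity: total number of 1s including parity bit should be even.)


Number of 1s in data: 3
Parity bit: 1

1


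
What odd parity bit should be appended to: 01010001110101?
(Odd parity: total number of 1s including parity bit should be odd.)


Number of 1s in data: 7
Parity bit: 0

0


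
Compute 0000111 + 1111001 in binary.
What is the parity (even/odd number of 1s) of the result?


0000111 = 7
1111001 = 121
Sum = 128 = 10000000
1s count = 1

odd parity (1 ones in 10000000)


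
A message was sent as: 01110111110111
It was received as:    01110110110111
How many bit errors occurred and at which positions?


XOR: 00000001000000

1 error(s) at position(s): 7


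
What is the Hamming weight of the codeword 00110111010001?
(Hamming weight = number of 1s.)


Counting 1s in 00110111010001

7


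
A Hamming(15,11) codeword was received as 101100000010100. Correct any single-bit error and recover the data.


Syndrome = 0: no error detected

Data: 10000010100 (no errors)


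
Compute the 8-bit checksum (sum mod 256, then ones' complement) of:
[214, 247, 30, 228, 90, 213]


Sum = 1022 mod 256 = 254
Complement = 1

1


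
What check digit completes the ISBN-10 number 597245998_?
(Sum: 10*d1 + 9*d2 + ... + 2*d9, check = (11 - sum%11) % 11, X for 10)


Weighted sum: 329
329 mod 11 = 10

Check digit: 1


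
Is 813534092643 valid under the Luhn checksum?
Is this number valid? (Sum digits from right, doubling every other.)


Luhn sum = 59
59 mod 10 = 9

Invalid (Luhn sum mod 10 = 9)


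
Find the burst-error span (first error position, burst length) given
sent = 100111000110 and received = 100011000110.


XOR: 000100000000

Burst at position 3, length 1


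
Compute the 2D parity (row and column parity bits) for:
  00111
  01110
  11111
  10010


Row parities: 1110
Column parities: 00100

Row P: 1110, Col P: 00100, Corner: 1


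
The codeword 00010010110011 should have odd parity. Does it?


Number of 1s: 6

No, parity error (6 ones)


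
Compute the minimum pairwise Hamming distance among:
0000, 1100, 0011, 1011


Comparing all pairs, minimum distance: 1
Can detect 0 errors, correct 0 errors

1


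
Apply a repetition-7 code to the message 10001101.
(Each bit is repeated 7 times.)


Each bit -> 7 copies

11111110000000000000000000001111111111111100000001111111


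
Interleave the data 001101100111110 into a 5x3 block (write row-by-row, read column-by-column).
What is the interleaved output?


Matrix:
  001
  101
  100
  111
  110
Read columns: 011110001111010

011110001111010


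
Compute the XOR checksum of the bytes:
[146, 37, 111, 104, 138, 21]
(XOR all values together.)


XOR chain: 146 ^ 37 ^ 111 ^ 104 ^ 138 ^ 21 = 47

47


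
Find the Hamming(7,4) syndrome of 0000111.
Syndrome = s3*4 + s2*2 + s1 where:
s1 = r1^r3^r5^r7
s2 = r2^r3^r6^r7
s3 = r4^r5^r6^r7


s1=0, s2=0, s3=1

Syndrome = 4 (error at position 4)


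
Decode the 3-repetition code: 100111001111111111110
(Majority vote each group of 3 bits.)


Groups: 100, 111, 001, 111, 111, 111, 110
Majority votes: 0101111

0101111


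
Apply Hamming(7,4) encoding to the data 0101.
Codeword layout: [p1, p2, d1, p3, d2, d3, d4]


Parity bits: p1=0, p2=1, p3=0

0100101


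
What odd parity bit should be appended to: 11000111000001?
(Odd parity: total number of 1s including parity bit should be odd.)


Number of 1s in data: 6
Parity bit: 1

1


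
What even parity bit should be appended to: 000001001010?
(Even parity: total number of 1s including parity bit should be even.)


Number of 1s in data: 3
Parity bit: 1

1


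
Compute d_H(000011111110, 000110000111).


XOR: 000101111001
Count of 1s: 6

6


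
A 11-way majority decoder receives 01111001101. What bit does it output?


Ones: 7 out of 11
Threshold: 6

1 (7/11 voted 1)


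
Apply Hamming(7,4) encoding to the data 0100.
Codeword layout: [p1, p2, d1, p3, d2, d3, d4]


Parity bits: p1=1, p2=0, p3=1

1001100


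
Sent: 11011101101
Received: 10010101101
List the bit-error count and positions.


XOR: 01001000000

2 error(s) at position(s): 1, 4


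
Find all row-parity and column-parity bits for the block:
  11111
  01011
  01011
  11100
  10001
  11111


Row parities: 111101
Column parities: 01101

Row P: 111101, Col P: 01101, Corner: 1


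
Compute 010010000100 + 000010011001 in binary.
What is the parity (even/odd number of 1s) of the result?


010010000100 = 1156
000010011001 = 153
Sum = 1309 = 10100011101
1s count = 6

even parity (6 ones in 10100011101)


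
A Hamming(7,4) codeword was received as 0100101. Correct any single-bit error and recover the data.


Syndrome = 0: no error detected

Data: 0101 (no errors)


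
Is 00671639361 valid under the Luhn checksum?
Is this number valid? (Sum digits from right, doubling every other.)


Luhn sum = 34
34 mod 10 = 4

Invalid (Luhn sum mod 10 = 4)


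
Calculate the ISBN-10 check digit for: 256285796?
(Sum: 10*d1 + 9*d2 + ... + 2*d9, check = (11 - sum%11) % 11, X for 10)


Weighted sum: 267
267 mod 11 = 3

Check digit: 8


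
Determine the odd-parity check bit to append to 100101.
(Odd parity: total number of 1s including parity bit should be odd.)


Number of 1s in data: 3
Parity bit: 0

0


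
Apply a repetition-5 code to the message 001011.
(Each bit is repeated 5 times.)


Each bit -> 5 copies

000000000011111000001111111111


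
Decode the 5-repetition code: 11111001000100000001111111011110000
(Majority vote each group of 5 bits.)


Groups: 11111, 00100, 01000, 00001, 11111, 10111, 10000
Majority votes: 1000110

1000110


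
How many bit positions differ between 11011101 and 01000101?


XOR: 10011000
Count of 1s: 3

3


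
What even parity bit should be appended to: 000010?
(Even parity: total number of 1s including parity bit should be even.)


Number of 1s in data: 1
Parity bit: 1

1


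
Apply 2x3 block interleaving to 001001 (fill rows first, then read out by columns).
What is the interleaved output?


Matrix:
  001
  001
Read columns: 000011

000011


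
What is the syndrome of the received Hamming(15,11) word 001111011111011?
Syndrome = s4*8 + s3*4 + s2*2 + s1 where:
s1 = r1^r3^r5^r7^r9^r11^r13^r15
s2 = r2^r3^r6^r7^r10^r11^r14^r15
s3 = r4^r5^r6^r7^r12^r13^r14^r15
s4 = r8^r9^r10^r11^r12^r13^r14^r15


s1=1, s2=0, s3=0, s4=1

Syndrome = 9 (error at position 9)


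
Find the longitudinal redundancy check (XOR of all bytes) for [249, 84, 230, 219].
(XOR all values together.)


XOR chain: 249 ^ 84 ^ 230 ^ 219 = 144

144


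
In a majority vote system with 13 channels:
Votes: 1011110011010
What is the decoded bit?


Ones: 8 out of 13
Threshold: 7

1 (8/13 voted 1)


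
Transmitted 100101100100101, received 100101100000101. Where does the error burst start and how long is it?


XOR: 000000000100000

Burst at position 9, length 1


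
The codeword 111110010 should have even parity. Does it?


Number of 1s: 6

Yes, parity is correct (6 ones)


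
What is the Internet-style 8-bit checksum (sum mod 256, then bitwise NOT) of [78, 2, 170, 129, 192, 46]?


Sum = 617 mod 256 = 105
Complement = 150

150


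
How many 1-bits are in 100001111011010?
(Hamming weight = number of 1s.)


Counting 1s in 100001111011010

8


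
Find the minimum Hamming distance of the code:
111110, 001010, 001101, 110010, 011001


Comparing all pairs, minimum distance: 2
Can detect 1 errors, correct 0 errors

2


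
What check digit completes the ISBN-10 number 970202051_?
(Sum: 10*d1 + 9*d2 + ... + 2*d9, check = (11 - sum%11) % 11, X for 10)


Weighted sum: 194
194 mod 11 = 7

Check digit: 4


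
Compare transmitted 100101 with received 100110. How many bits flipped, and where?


XOR: 000011

2 error(s) at position(s): 4, 5


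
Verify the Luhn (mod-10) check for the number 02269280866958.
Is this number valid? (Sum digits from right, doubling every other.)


Luhn sum = 64
64 mod 10 = 4

Invalid (Luhn sum mod 10 = 4)


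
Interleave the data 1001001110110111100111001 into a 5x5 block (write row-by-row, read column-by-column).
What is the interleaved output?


Matrix:
  10010
  01110
  11011
  11001
  11001
Read columns: 1011101111010001110000111

1011101111010001110000111


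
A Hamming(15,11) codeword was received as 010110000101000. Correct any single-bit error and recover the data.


Syndrome = 5: error at position 5

Data: 00000101000 (corrected bit 5)


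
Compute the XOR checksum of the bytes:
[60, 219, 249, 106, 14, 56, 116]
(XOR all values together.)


XOR chain: 60 ^ 219 ^ 249 ^ 106 ^ 14 ^ 56 ^ 116 = 54

54


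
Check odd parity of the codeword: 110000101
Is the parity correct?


Number of 1s: 4

No, parity error (4 ones)


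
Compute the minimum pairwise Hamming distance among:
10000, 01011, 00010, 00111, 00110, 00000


Comparing all pairs, minimum distance: 1
Can detect 0 errors, correct 0 errors

1


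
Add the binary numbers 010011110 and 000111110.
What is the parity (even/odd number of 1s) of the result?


010011110 = 158
000111110 = 62
Sum = 220 = 11011100
1s count = 5

odd parity (5 ones in 11011100)


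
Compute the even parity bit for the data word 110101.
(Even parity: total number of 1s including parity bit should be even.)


Number of 1s in data: 4
Parity bit: 0

0


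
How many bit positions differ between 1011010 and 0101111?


XOR: 1110101
Count of 1s: 5

5


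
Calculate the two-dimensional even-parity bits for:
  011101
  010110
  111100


Row parities: 010
Column parities: 110111

Row P: 010, Col P: 110111, Corner: 1


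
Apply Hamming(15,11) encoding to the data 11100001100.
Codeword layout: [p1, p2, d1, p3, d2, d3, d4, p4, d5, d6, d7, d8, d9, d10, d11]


Parity bits: p1=1, p2=0, p3=0, p4=0

101011000001100


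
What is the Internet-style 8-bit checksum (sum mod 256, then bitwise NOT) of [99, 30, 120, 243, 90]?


Sum = 582 mod 256 = 70
Complement = 185

185


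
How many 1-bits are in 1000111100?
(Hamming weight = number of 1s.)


Counting 1s in 1000111100

5


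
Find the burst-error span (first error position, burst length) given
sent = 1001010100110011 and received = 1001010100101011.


XOR: 0000000000011000

Burst at position 11, length 2


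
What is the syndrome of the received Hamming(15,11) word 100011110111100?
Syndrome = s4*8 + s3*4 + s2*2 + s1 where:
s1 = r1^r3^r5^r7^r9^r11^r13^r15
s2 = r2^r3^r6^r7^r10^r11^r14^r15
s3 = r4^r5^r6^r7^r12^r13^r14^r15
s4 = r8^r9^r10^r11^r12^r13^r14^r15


s1=1, s2=0, s3=1, s4=1

Syndrome = 13 (error at position 13)


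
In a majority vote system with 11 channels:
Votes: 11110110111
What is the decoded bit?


Ones: 9 out of 11
Threshold: 6

1 (9/11 voted 1)


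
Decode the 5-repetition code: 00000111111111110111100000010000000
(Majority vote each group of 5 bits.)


Groups: 00000, 11111, 11111, 10111, 10000, 00100, 00000
Majority votes: 0111000

0111000


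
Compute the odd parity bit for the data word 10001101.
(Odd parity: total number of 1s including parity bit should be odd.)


Number of 1s in data: 4
Parity bit: 1

1


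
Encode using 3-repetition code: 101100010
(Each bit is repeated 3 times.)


Each bit -> 3 copies

111000111111000000000111000


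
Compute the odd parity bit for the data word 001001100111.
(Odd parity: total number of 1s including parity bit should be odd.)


Number of 1s in data: 6
Parity bit: 1

1


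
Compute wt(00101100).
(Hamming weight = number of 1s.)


Counting 1s in 00101100

3


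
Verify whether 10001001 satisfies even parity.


Number of 1s: 3

No, parity error (3 ones)


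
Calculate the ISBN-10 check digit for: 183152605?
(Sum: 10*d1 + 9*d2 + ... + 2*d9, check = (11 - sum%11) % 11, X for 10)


Weighted sum: 187
187 mod 11 = 0

Check digit: 0


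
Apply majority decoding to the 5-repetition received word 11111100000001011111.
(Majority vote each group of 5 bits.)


Groups: 11111, 10000, 00010, 11111
Majority votes: 1001

1001


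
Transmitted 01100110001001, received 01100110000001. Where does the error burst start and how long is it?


XOR: 00000000001000

Burst at position 10, length 1


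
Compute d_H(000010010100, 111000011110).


XOR: 111010001010
Count of 1s: 6

6


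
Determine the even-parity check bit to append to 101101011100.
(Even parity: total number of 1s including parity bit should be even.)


Number of 1s in data: 7
Parity bit: 1

1


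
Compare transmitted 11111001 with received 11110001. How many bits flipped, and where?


XOR: 00001000

1 error(s) at position(s): 4


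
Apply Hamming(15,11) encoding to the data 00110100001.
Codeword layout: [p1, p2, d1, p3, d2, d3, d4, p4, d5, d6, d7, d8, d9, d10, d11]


Parity bits: p1=0, p2=0, p3=1, p4=0

000101100100001


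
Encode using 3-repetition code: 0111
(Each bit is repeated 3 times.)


Each bit -> 3 copies

000111111111


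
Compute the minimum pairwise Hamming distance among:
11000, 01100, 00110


Comparing all pairs, minimum distance: 2
Can detect 1 errors, correct 0 errors

2


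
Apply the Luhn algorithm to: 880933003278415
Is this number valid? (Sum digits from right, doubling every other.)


Luhn sum = 65
65 mod 10 = 5

Invalid (Luhn sum mod 10 = 5)


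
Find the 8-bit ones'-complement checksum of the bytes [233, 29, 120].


Sum = 382 mod 256 = 126
Complement = 129

129


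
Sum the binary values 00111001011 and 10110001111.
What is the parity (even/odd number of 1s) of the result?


00111001011 = 459
10110001111 = 1423
Sum = 1882 = 11101011010
1s count = 7

odd parity (7 ones in 11101011010)


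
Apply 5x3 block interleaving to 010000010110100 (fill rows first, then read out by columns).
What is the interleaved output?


Matrix:
  010
  000
  010
  110
  100
Read columns: 000111011000000

000111011000000


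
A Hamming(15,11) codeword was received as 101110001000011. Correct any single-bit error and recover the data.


Syndrome = 11: error at position 11

Data: 11001010011 (corrected bit 11)


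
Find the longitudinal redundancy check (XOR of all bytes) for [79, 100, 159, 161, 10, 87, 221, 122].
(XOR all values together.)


XOR chain: 79 ^ 100 ^ 159 ^ 161 ^ 10 ^ 87 ^ 221 ^ 122 = 239

239


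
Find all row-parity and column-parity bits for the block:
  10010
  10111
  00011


Row parities: 000
Column parities: 00110

Row P: 000, Col P: 00110, Corner: 0


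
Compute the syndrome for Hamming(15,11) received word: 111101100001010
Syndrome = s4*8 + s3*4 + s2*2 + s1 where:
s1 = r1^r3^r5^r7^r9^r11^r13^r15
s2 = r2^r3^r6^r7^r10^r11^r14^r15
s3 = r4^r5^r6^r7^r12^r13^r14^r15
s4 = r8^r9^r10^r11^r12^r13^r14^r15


s1=1, s2=1, s3=1, s4=0

Syndrome = 7 (error at position 7)


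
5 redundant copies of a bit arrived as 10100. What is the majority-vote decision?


Ones: 2 out of 5
Threshold: 3

0 (2/5 voted 1)


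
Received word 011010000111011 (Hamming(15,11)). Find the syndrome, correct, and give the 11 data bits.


Syndrome = 8: error at position 8

Data: 11000111011 (corrected bit 8)


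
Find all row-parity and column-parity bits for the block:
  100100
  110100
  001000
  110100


Row parities: 0111
Column parities: 101100

Row P: 0111, Col P: 101100, Corner: 1


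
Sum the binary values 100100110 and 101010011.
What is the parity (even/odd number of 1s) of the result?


100100110 = 294
101010011 = 339
Sum = 633 = 1001111001
1s count = 6

even parity (6 ones in 1001111001)


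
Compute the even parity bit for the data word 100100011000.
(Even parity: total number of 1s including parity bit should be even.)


Number of 1s in data: 4
Parity bit: 0

0


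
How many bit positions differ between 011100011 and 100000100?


XOR: 111100111
Count of 1s: 7

7


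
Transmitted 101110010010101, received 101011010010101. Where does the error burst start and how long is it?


XOR: 000101000000000

Burst at position 3, length 3


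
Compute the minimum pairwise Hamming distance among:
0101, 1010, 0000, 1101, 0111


Comparing all pairs, minimum distance: 1
Can detect 0 errors, correct 0 errors

1


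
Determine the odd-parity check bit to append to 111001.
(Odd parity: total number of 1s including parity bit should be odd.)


Number of 1s in data: 4
Parity bit: 1

1


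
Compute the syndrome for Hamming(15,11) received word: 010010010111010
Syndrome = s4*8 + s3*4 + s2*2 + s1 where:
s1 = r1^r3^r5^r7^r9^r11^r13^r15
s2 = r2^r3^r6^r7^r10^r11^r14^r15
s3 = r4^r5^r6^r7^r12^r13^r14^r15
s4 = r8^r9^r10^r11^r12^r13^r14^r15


s1=0, s2=0, s3=1, s4=1

Syndrome = 12 (error at position 12)


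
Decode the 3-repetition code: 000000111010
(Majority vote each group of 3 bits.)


Groups: 000, 000, 111, 010
Majority votes: 0010

0010


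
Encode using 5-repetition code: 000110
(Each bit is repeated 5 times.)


Each bit -> 5 copies

000000000000000111111111100000


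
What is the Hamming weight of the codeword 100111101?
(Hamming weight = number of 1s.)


Counting 1s in 100111101

6


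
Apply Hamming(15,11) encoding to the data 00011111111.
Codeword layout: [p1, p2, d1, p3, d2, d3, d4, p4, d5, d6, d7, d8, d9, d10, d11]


Parity bits: p1=1, p2=1, p3=1, p4=1

110100111111111


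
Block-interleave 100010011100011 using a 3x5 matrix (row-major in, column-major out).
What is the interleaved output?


Matrix:
  10001
  00111
  00011
Read columns: 100000010011111

100000010011111


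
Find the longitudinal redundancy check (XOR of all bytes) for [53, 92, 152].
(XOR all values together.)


XOR chain: 53 ^ 92 ^ 152 = 241

241


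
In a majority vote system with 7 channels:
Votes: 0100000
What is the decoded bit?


Ones: 1 out of 7
Threshold: 4

0 (1/7 voted 1)


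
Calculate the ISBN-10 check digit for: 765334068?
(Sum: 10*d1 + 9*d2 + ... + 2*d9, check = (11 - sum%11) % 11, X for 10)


Weighted sum: 257
257 mod 11 = 4

Check digit: 7


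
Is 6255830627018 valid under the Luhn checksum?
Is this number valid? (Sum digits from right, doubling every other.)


Luhn sum = 50
50 mod 10 = 0

Valid (Luhn sum mod 10 = 0)


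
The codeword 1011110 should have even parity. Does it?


Number of 1s: 5

No, parity error (5 ones)


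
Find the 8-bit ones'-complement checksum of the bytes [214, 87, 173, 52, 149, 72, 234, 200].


Sum = 1181 mod 256 = 157
Complement = 98

98


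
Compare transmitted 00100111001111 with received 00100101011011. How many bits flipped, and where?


XOR: 00000010010100

3 error(s) at position(s): 6, 9, 11


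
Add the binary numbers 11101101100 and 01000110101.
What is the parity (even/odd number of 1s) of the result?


11101101100 = 1900
01000110101 = 565
Sum = 2465 = 100110100001
1s count = 5

odd parity (5 ones in 100110100001)


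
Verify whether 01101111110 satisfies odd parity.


Number of 1s: 8

No, parity error (8 ones)


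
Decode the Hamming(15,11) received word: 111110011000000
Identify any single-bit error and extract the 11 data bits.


Syndrome = 0: no error detected

Data: 11001000000 (no errors)


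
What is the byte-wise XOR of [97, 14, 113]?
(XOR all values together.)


XOR chain: 97 ^ 14 ^ 113 = 30

30


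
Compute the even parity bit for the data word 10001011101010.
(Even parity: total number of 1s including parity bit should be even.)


Number of 1s in data: 7
Parity bit: 1

1


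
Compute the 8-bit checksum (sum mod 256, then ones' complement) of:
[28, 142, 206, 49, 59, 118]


Sum = 602 mod 256 = 90
Complement = 165

165


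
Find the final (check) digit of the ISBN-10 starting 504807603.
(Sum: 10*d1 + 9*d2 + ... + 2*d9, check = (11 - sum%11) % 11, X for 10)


Weighted sum: 203
203 mod 11 = 5

Check digit: 6


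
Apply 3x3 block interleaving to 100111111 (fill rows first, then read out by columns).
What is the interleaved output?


Matrix:
  100
  111
  111
Read columns: 111011011

111011011


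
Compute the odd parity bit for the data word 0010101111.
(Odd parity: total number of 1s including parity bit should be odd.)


Number of 1s in data: 6
Parity bit: 1

1


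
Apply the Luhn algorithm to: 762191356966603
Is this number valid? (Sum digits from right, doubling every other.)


Luhn sum = 62
62 mod 10 = 2

Invalid (Luhn sum mod 10 = 2)


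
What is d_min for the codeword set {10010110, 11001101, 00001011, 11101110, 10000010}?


Comparing all pairs, minimum distance: 2
Can detect 1 errors, correct 0 errors

2


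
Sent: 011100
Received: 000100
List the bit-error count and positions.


XOR: 011000

2 error(s) at position(s): 1, 2


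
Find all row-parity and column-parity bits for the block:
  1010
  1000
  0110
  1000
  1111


Row parities: 01010
Column parities: 0011

Row P: 01010, Col P: 0011, Corner: 0


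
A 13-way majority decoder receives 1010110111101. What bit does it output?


Ones: 9 out of 13
Threshold: 7

1 (9/13 voted 1)


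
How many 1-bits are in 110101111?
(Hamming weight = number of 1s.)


Counting 1s in 110101111

7


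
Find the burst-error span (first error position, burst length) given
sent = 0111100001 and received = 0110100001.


XOR: 0001000000

Burst at position 3, length 1


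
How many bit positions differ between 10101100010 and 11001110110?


XOR: 01100010100
Count of 1s: 4

4


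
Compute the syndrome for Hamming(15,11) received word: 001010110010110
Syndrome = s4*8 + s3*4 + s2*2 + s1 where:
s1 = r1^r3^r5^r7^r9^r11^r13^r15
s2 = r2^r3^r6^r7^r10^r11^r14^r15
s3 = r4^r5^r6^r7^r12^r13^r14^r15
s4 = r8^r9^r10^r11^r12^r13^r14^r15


s1=1, s2=0, s3=0, s4=0

Syndrome = 1 (error at position 1)


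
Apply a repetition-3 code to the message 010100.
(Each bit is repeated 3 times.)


Each bit -> 3 copies

000111000111000000


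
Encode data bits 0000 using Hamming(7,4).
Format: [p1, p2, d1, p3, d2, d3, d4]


Parity bits: p1=0, p2=0, p3=0

0000000


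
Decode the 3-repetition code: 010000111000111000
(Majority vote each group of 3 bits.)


Groups: 010, 000, 111, 000, 111, 000
Majority votes: 001010

001010


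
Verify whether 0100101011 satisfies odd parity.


Number of 1s: 5

Yes, parity is correct (5 ones)


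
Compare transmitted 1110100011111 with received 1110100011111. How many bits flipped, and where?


XOR: 0000000000000

0 errors (received matches sent)


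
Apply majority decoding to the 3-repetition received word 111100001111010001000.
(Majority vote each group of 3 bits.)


Groups: 111, 100, 001, 111, 010, 001, 000
Majority votes: 1001000

1001000


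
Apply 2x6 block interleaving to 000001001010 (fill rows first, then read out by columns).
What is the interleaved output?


Matrix:
  000001
  001010
Read columns: 000001000110

000001000110


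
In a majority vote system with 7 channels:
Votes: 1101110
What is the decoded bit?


Ones: 5 out of 7
Threshold: 4

1 (5/7 voted 1)


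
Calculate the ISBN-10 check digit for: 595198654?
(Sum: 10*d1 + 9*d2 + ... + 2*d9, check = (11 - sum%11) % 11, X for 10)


Weighted sum: 319
319 mod 11 = 0

Check digit: 0


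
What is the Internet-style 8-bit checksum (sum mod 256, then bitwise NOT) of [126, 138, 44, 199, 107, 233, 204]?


Sum = 1051 mod 256 = 27
Complement = 228

228


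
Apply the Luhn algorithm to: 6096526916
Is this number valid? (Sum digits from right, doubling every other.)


Luhn sum = 41
41 mod 10 = 1

Invalid (Luhn sum mod 10 = 1)


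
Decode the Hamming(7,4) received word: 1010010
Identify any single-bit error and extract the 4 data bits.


Syndrome = 4: error at position 4

Data: 1010 (corrected bit 4)


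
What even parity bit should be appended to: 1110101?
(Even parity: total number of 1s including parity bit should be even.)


Number of 1s in data: 5
Parity bit: 1

1


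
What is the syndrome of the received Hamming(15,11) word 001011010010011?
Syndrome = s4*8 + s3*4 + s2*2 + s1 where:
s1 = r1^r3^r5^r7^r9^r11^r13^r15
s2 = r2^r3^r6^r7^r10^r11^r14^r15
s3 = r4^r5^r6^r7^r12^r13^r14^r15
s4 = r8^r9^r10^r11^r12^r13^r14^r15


s1=0, s2=1, s3=0, s4=0

Syndrome = 2 (error at position 2)


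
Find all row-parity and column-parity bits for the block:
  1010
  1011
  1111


Row parities: 010
Column parities: 1110

Row P: 010, Col P: 1110, Corner: 1


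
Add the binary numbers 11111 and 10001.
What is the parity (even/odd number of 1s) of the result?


11111 = 31
10001 = 17
Sum = 48 = 110000
1s count = 2

even parity (2 ones in 110000)
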